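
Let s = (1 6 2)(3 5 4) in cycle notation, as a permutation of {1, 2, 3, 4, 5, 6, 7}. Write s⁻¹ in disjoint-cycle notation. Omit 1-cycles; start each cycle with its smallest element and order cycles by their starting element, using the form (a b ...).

(1 2 6)(3 4 5)

The inverse reverses each cycle.
Reversing each cycle of s and rotating so the smallest element leads gives (1 2 6)(3 4 5).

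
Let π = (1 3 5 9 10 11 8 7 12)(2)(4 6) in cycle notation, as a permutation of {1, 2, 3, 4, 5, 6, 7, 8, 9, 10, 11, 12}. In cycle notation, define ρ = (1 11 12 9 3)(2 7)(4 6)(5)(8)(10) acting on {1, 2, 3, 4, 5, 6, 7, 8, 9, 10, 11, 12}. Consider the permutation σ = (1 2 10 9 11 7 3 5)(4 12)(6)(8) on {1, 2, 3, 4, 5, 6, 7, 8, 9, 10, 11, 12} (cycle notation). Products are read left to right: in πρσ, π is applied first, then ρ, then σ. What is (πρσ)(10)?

4

Chase 10: π(10) = 11; ρ(11) = 12; σ(12) = 4. Hence (πρσ)(10) = 4.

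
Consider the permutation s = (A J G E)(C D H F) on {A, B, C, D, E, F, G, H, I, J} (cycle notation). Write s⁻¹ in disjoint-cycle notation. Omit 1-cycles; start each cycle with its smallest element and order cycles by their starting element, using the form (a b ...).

(A E G J)(C F H D)

The inverse reverses each cycle.
After reversing and putting each cycle's least element first, s⁻¹ = (A E G J)(C F H D).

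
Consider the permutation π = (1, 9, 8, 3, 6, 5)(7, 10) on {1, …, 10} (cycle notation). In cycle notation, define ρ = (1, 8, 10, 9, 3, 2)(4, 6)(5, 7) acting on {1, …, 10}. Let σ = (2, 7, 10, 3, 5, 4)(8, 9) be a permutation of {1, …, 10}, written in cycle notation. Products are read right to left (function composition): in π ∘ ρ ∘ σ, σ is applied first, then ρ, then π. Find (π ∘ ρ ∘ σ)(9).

(π ∘ ρ ∘ σ)(9) = π(ρ(σ(9))). σ(9) = 8, then ρ(8) = 10, then π(10) = 7, so the result is 7.

7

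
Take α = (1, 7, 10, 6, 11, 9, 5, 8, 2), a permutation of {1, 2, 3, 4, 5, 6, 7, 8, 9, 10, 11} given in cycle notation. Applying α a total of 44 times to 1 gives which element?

2

1 lies in the 9-cycle (1, 7, 10, 6, 11, 9, 5, 8, 2).
On a 9-cycle, α^9 is the identity, so α^44 = α^8 there (44 ≡ 8 mod 9).
Advancing 8 steps from 1: 1 → 7 → 10 → 6 → 11 → 9 → 5 → 8 → 2.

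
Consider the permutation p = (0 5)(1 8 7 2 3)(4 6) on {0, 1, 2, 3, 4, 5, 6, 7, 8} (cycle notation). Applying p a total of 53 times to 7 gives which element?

1

7 lies in the 5-cycle (1 8 7 2 3).
Powers repeat with period 5 on this cycle, and 53 mod 5 = 3, so p^53(7) = p^3(7).
Stepping 3 places around the cycle: 7 → 2 → 3 → 1.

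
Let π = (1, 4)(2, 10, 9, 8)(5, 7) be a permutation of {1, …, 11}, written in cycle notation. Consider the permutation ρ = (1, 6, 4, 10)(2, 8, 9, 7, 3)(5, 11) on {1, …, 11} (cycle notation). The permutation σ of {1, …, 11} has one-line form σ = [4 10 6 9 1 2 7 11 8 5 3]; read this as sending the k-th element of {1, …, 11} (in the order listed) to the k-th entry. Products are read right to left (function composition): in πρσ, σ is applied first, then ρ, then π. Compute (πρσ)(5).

6

Chase 5: σ(5) = 1; ρ(1) = 6; π(6) = 6. Hence (πρσ)(5) = 6.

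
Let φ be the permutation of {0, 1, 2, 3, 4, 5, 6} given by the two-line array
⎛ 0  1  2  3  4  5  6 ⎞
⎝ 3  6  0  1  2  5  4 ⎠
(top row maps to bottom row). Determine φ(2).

0

The entry below 2 in the array is 0, so φ(2) = 0.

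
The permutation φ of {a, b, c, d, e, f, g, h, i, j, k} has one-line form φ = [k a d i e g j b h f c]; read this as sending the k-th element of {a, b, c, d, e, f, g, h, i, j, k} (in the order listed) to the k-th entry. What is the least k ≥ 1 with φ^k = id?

The disjoint-cycle form of φ has cycle lengths 7, 3, 1.
Since disjoint cycles commute, ord(φ) = lcm(7, 3) = 21.

21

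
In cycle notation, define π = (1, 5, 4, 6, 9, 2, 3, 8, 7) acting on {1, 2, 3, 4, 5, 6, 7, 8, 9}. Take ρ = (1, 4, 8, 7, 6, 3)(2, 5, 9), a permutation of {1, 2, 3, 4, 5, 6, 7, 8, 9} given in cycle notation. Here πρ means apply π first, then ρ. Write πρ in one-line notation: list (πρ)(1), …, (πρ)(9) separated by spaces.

(πρ)(x) = ρ(π(x)). Computing each image: ρ(π(1)) = ρ(5) = 9, ρ(π(2)) = ρ(3) = 1, ρ(π(3)) = ρ(8) = 7, ρ(π(4)) = ρ(6) = 3, ρ(π(5)) = ρ(4) = 8, ρ(π(6)) = ρ(9) = 2, ρ(π(7)) = ρ(1) = 4, ρ(π(8)) = ρ(7) = 6, ρ(π(9)) = ρ(2) = 5.
Hence πρ = [9 1 7 3 8 2 4 6 5].

9 1 7 3 8 2 4 6 5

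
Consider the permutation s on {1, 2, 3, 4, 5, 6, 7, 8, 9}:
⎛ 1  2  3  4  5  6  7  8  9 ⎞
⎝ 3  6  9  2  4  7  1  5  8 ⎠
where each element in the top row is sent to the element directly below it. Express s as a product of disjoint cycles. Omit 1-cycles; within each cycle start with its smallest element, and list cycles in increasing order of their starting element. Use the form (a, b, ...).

Iterating s from 1 gives 1 → 3 → 9 → 8 → 5 → 4 → 2 → 6 → 7 → 1; that is the 9-cycle (1, 3, 9, 8, 5, 4, 2, 6, 7).
Repeating from the next unused element and collecting all non-trivial cycles gives (1, 3, 9, 8, 5, 4, 2, 6, 7).

(1, 3, 9, 8, 5, 4, 2, 6, 7)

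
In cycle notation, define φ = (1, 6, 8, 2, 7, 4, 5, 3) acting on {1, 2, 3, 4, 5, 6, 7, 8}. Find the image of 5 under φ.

Within (1, 6, 8, 2, 7, 4, 5, 3), 5 ↦ 3.

3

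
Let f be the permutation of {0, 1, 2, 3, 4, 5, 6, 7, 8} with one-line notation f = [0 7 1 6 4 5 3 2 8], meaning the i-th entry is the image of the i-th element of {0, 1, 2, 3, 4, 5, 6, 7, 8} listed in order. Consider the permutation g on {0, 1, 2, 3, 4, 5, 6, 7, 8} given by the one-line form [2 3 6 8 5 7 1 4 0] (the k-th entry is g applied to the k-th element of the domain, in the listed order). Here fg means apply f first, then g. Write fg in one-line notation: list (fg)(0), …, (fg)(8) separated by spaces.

(fg)(x) = g(f(x)). Computing each image: g(f(0)) = g(0) = 2, g(f(1)) = g(7) = 4, g(f(2)) = g(1) = 3, g(f(3)) = g(6) = 1, g(f(4)) = g(4) = 5, g(f(5)) = g(5) = 7, g(f(6)) = g(3) = 8, g(f(7)) = g(2) = 6, g(f(8)) = g(8) = 0.
Hence fg = [2 4 3 1 5 7 8 6 0].

2 4 3 1 5 7 8 6 0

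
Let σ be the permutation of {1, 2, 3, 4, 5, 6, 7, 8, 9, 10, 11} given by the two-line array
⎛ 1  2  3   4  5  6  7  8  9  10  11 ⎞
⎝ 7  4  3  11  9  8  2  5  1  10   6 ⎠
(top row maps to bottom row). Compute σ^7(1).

5

Tracing 1 → 7 → … returns to 1 after 9 steps, so 1 lies in a 9-cycle (1 7 2 4 11 6 8 5 9).
Stepping 7 places around the cycle: 1 → 7 → 2 → 4 → 11 → 6 → 8 → 5.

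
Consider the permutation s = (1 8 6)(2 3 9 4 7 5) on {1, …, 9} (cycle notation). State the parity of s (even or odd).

odd

The cycle lengths are 6, 3.
A cycle is odd iff its length is even; s has 1 even-length cycle, so sgn(s) = (−1)^1 and s is odd.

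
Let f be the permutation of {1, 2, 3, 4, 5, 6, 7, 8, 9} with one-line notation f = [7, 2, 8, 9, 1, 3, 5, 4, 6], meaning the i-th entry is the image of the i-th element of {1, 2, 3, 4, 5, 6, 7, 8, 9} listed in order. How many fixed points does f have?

The fixed points (elements with f(x) = x) are {2}, so there is 1.

1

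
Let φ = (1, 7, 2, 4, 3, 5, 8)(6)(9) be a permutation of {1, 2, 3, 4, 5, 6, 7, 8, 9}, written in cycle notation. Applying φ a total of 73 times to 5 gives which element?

5 lies in the 7-cycle (1, 7, 2, 4, 3, 5, 8).
On a 7-cycle, φ^7 is the identity, so φ^73 = φ^3 there (73 ≡ 3 mod 7).
Advancing 3 steps from 5: 5 → 8 → 1 → 7.

7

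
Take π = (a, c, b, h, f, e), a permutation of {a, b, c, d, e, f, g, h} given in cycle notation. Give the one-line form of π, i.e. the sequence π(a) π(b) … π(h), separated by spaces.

c h b d a e g f

Reading each image from the cycles: a↦c, b↦h, c↦b, d↦d, e↦a, f↦e, g↦g, h↦f.
So the one-line form is c h b d a e g f.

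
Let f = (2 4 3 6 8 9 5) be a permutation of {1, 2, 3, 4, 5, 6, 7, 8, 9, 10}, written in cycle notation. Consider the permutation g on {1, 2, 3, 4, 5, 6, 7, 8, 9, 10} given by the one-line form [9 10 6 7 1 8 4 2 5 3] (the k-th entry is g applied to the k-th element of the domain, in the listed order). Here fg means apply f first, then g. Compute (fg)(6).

2

f(6) = 8, then g(8) = 2; composing gives (fg)(6) = 2.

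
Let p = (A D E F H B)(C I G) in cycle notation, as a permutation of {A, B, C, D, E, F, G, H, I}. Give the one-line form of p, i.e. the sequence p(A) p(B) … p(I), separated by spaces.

Image by image: A→D, B→A, C→I, D→E, E→F, F→H, G→C, H→B, I→G.
Listing these in domain order gives D A I E F H C B G.

D A I E F H C B G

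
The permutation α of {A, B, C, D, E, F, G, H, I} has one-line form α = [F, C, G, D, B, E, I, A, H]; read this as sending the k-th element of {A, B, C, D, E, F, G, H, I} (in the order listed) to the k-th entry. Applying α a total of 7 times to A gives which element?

H

Tracing A → F → … returns to A after 8 steps, so A lies in an 8-cycle (A, F, E, B, C, G, I, H).
Advancing 7 steps from A: A → F → E → B → C → G → I → H.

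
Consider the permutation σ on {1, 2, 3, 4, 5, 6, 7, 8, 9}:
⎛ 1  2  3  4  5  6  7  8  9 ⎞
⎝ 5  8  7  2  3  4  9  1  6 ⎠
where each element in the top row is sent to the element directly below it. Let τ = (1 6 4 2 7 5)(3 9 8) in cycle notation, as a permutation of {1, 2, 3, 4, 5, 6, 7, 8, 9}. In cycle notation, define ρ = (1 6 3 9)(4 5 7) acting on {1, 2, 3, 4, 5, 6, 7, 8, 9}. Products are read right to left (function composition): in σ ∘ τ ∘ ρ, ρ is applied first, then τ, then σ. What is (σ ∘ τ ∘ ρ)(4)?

5

Apply the permutations in order: ρ(4) = 5, then τ(5) = 1, then σ(1) = 5. So (σ ∘ τ ∘ ρ)(4) = 5.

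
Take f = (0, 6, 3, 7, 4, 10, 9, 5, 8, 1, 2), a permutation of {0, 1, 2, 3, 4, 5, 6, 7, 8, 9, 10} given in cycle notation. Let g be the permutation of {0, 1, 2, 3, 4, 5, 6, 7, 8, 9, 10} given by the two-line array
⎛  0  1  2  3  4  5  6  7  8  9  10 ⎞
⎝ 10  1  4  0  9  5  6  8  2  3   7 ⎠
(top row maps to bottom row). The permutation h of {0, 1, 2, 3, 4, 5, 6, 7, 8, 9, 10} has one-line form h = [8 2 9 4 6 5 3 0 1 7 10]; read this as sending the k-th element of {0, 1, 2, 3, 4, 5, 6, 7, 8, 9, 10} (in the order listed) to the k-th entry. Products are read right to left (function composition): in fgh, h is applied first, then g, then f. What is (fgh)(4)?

(fgh)(4) = f(g(h(4))). h(4) = 6, then g(6) = 6, then f(6) = 3, so the result is 3.

3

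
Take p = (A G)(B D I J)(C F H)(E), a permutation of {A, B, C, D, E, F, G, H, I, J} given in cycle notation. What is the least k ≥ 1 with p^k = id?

12

The disjoint cycles have lengths 4, 3, 2, 1.
Since disjoint cycles commute, ord(p) = lcm(4, 3, 2) = 12.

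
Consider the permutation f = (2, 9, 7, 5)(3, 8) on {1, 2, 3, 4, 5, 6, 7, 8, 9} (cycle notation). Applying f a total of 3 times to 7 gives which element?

7 lies in the 4-cycle (2, 9, 7, 5).
Advancing 3 steps from 7: 7 → 5 → 2 → 9.

9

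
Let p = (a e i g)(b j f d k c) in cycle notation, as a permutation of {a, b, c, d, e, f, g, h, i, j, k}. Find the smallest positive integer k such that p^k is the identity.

The disjoint cycles have lengths 6, 4, 1.
The order is lcm(6, 4) = 12.

12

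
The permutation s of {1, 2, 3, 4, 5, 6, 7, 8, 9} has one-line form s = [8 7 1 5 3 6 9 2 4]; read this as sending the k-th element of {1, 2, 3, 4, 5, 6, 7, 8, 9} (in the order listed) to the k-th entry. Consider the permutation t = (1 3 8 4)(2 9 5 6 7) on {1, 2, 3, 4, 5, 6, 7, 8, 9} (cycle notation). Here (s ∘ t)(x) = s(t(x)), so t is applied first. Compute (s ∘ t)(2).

(s ∘ t)(2) = s(t(2)). t(2) = 9, then s(9) = 4. So (s ∘ t)(2) = 4.

4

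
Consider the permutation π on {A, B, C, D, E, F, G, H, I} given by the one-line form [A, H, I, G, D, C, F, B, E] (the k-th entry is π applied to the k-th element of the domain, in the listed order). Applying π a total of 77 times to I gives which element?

Tracing I → E → … returns to I after 6 steps, so I lies in a 6-cycle (C, I, E, D, G, F).
Powers repeat with period 6 on this cycle, and 77 mod 6 = 5, so π^77(I) = π^5(I).
Advancing 5 steps from I: I → E → D → G → F → C.

C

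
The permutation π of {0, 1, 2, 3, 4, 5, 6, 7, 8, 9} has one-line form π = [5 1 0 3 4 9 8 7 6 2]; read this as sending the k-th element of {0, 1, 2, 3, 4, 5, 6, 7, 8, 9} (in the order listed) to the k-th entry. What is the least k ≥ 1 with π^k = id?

Decomposing into disjoint cycles gives cycle lengths 4, 2, 1, 1, 1, 1.
The order of π is the least common multiple of its cycle lengths: lcm(4, 2) = 4.

4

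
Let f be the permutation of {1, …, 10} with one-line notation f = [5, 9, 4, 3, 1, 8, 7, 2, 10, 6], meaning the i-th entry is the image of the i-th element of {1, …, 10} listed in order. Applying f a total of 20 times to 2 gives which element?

Tracing 2 → 9 → … returns to 2 after 5 steps, so 2 lies in a 5-cycle (2, 9, 10, 6, 8).
On a 5-cycle, f^5 is the identity, so f^20 = f^0 there (20 ≡ 0 mod 5).
So f^20(2) = 2.

2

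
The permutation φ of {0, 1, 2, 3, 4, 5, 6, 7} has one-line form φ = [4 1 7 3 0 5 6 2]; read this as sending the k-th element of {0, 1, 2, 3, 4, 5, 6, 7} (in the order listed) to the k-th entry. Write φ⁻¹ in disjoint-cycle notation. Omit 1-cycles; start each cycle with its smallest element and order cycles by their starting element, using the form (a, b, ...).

First write φ in disjoint cycles: (0, 4)(2, 7).
Reversing each cycle (and rotating so the smallest element leads) gives φ⁻¹ = (0, 4)(2, 7).

(0, 4)(2, 7)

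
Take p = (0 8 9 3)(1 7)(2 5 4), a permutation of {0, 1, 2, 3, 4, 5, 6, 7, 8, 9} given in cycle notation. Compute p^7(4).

2

4 lies in the 3-cycle (2 5 4).
Since the cycle has length 3, p^7 acts on it the same as p^1 (7 mod 3 = 1).
Stepping 1 place around the cycle: 4 → 2.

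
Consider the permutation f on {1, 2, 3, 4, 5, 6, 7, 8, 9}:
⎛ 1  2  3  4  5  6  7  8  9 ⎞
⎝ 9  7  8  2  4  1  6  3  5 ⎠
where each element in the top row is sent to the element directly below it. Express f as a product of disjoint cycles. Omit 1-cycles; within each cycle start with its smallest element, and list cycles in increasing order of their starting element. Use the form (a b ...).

Start at 1 and follow images: 1 → 9 → 5 → 4 → 2 → 7 → 6 → 1, giving the cycle (1 9 5 4 2 7 6).
Continuing from each remaining unvisited element yields (1 9 5 4 2 7 6)(3 8).

(1 9 5 4 2 7 6)(3 8)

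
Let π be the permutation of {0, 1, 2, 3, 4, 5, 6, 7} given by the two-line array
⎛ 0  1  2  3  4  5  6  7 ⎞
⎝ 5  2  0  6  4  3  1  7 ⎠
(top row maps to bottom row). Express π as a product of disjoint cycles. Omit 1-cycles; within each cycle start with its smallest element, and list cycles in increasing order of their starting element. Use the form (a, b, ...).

(0, 5, 3, 6, 1, 2)

Start at 0 and follow images: 0 → 5 → 3 → 6 → 1 → 2 → 0, giving the cycle (0, 5, 3, 6, 1, 2).
Continuing from each remaining unvisited element yields (0, 5, 3, 6, 1, 2).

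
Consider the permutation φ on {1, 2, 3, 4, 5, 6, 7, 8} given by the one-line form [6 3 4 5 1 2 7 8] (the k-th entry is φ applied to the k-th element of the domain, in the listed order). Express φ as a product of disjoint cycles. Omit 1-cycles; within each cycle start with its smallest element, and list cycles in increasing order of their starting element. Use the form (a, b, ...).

Start at 1 and follow images: 1 → 6 → 2 → 3 → 4 → 5 → 1, giving the cycle (1, 6, 2, 3, 4, 5).
Continuing from each remaining unvisited element yields (1, 6, 2, 3, 4, 5).

(1, 6, 2, 3, 4, 5)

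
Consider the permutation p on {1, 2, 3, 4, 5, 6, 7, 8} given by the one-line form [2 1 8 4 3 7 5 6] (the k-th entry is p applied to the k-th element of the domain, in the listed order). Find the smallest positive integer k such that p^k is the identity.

The disjoint-cycle form of p has cycle lengths 5, 2, 1.
The order of p is the least common multiple of its cycle lengths: lcm(5, 2) = 10.

10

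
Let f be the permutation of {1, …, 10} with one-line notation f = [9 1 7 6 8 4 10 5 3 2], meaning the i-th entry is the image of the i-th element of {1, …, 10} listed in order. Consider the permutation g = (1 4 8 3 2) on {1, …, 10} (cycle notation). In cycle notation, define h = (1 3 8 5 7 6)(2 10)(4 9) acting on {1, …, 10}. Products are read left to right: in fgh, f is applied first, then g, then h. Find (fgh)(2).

9

Chase 2: f(2) = 1; g(1) = 4; h(4) = 9. Hence (fgh)(2) = 9.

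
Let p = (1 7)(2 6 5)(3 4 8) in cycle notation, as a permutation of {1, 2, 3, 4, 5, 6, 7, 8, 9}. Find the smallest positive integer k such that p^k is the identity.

The cycle type of p is (3, 3, 2, 1).
Since disjoint cycles commute, ord(p) = lcm(3, 3, 2) = 6.

6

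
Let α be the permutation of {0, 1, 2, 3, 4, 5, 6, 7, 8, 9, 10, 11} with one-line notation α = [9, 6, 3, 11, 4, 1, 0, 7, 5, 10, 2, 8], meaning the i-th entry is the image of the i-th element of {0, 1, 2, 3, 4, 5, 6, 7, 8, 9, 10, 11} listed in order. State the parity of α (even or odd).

In disjoint-cycle form the cycle lengths are 10, 1, 1.
A cycle of length ℓ contributes ℓ−1 transpositions, so α is a product of 9 transpositions — odd.

odd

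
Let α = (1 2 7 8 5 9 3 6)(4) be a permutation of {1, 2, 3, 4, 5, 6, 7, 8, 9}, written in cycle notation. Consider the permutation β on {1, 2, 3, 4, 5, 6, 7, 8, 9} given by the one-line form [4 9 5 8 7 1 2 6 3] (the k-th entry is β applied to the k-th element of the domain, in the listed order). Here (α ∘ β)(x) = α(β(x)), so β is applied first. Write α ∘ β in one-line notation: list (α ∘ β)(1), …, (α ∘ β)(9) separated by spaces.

4 3 9 5 8 2 7 1 6

(α ∘ β)(x) = α(β(x)). Computing each image: α(β(1)) = α(4) = 4, α(β(2)) = α(9) = 3, α(β(3)) = α(5) = 9, α(β(4)) = α(8) = 5, α(β(5)) = α(7) = 8, α(β(6)) = α(1) = 2, α(β(7)) = α(2) = 7, α(β(8)) = α(6) = 1, α(β(9)) = α(3) = 6.
Hence α ∘ β = [4 3 9 5 8 2 7 1 6].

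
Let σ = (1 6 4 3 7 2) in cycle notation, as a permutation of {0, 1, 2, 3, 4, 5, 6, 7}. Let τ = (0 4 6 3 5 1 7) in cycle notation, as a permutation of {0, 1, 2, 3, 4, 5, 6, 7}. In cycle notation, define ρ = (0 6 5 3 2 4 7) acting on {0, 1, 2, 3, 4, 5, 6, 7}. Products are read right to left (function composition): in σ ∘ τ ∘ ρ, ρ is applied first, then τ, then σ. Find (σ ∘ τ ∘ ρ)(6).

6

Apply the permutations in order: ρ(6) = 5, then τ(5) = 1, then σ(1) = 6. So (σ ∘ τ ∘ ρ)(6) = 6.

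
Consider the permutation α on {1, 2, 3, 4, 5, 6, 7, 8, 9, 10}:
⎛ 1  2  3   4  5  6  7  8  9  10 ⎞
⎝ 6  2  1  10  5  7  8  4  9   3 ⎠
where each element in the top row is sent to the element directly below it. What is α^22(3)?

Tracing 3 → 1 → … returns to 3 after 7 steps, so 3 lies in a 7-cycle (1, 6, 7, 8, 4, 10, 3).
Since the cycle has length 7, α^22 acts on it the same as α^1 (22 mod 7 = 1).
Advancing 1 step from 3: 3 → 1.

1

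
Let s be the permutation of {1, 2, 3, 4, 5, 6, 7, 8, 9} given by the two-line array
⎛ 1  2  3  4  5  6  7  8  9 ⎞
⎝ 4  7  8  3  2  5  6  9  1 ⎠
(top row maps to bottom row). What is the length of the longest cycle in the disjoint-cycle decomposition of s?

Decomposing into disjoint cycles gives (1 4 3 8 9)(2 7 6 5); the longest has length 5.

5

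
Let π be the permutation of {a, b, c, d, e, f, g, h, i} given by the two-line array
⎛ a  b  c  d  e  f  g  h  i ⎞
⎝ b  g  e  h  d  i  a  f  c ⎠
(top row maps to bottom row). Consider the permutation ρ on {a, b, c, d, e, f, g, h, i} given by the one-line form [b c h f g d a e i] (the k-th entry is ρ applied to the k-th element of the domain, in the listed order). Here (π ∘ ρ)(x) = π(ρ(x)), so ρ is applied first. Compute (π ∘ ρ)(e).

a

(π ∘ ρ)(e) = π(ρ(e)). ρ(e) = g, then π(g) = a. So (π ∘ ρ)(e) = a.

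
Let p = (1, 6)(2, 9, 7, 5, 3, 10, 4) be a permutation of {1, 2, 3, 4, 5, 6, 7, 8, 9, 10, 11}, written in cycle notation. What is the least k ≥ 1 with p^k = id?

The disjoint cycles have lengths 7, 2, 1, 1.
Since disjoint cycles commute, ord(p) = lcm(7, 2) = 14.

14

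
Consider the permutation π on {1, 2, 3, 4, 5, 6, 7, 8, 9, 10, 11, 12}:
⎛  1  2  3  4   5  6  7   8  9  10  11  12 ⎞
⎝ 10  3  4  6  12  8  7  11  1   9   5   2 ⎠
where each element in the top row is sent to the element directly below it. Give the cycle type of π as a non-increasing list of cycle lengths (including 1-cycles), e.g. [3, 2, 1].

[8, 3, 1]

The disjoint cycles are (1, 10, 9)(2, 3, 4, 6, 8, 11, 5, 12)(7), with lengths 8, 3, 1 in non-increasing order.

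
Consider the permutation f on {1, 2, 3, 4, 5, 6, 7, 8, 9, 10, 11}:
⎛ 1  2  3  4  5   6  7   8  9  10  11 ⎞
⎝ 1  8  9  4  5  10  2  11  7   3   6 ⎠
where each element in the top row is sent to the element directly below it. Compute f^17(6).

Tracing 6 → 10 → … returns to 6 after 8 steps, so 6 lies in an 8-cycle (2 8 11 6 10 3 9 7).
On an 8-cycle, f^8 is the identity, so f^17 = f^1 there (17 ≡ 1 mod 8).
Stepping 1 place around the cycle: 6 → 10.

10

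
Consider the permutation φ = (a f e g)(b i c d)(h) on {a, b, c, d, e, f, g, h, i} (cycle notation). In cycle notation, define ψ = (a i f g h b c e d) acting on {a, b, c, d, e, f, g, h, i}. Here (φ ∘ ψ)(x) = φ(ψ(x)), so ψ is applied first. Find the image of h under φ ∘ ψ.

(φ ∘ ψ)(h) = φ(ψ(h)). ψ(h) = b, then φ(b) = i. So (φ ∘ ψ)(h) = i.

i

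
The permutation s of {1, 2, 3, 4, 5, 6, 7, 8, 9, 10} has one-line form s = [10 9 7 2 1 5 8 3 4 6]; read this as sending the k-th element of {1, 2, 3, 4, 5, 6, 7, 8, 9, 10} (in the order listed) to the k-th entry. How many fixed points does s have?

No element satisfies s(x) = x, so there are 0 fixed points.

0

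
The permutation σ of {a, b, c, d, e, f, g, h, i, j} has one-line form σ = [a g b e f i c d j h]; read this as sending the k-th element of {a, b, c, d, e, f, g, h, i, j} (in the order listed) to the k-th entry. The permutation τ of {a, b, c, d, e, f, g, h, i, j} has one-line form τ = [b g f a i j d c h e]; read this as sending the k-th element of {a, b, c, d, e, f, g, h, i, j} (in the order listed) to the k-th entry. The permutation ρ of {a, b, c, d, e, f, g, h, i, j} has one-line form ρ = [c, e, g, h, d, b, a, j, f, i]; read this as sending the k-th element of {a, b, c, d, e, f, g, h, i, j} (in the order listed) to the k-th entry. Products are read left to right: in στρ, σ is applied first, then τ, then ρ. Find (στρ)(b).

h

(στρ)(b) = ρ(τ(σ(b))). σ(b) = g, then τ(g) = d, then ρ(d) = h, so the result is h.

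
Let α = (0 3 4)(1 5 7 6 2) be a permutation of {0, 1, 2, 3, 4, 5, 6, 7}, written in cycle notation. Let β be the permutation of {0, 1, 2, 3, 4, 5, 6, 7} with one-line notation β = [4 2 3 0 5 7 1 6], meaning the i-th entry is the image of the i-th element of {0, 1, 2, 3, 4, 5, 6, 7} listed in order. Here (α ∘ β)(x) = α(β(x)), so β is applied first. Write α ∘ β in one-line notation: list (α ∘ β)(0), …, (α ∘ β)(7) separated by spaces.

0 1 4 3 7 6 5 2

(α ∘ β)(x) = α(β(x)). Computing each image: α(β(0)) = α(4) = 0, α(β(1)) = α(2) = 1, α(β(2)) = α(3) = 4, α(β(3)) = α(0) = 3, α(β(4)) = α(5) = 7, α(β(5)) = α(7) = 6, α(β(6)) = α(1) = 5, α(β(7)) = α(6) = 2.
Hence α ∘ β = [0 1 4 3 7 6 5 2].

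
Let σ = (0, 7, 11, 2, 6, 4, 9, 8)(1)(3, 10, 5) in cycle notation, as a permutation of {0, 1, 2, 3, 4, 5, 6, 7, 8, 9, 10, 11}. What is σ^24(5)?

5

5 lies in the 3-cycle (3, 10, 5).
Since the cycle has length 3, σ^24 acts on it the same as σ^0 (24 mod 3 = 0).
So σ^24(5) = 5.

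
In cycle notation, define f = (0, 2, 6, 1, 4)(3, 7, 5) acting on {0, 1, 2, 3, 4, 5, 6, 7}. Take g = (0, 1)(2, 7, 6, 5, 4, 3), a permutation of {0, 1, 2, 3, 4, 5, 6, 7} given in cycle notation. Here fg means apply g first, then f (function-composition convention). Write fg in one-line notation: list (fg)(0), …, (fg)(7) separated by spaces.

4 2 5 6 7 0 3 1

(fg)(x) = f(g(x)). Computing each image: f(g(0)) = f(1) = 4, f(g(1)) = f(0) = 2, f(g(2)) = f(7) = 5, f(g(3)) = f(2) = 6, f(g(4)) = f(3) = 7, f(g(5)) = f(4) = 0, f(g(6)) = f(5) = 3, f(g(7)) = f(6) = 1.
Hence fg = [4 2 5 6 7 0 3 1].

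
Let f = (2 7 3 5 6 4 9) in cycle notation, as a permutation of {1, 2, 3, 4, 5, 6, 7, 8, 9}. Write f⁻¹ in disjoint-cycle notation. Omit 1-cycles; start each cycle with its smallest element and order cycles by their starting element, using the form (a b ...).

(2 9 4 6 5 3 7)

The inverse reverses each cycle.
After reversing and putting each cycle's least element first, f⁻¹ = (2 9 4 6 5 3 7).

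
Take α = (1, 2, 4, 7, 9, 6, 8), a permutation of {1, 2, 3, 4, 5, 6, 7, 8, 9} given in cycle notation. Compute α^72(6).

6 lies in the 7-cycle (1, 2, 4, 7, 9, 6, 8).
Powers repeat with period 7 on this cycle, and 72 mod 7 = 2, so α^72(6) = α^2(6).
Advancing 2 steps from 6: 6 → 8 → 1.

1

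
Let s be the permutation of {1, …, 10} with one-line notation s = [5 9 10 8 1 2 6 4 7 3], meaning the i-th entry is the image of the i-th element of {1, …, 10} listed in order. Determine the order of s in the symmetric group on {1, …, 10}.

Decomposing into disjoint cycles gives cycle lengths 4, 2, 2, 2.
Since disjoint cycles commute, ord(s) = lcm(4, 2, 2, 2) = 4.

4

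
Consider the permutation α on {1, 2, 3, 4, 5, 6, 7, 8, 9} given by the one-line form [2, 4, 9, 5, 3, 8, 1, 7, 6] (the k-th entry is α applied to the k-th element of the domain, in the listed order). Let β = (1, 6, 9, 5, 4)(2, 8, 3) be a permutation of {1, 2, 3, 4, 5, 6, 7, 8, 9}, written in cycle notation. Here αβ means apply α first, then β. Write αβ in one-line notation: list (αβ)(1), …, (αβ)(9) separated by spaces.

(αβ)(x) = β(α(x)). Computing each image: β(α(1)) = β(2) = 8, β(α(2)) = β(4) = 1, β(α(3)) = β(9) = 5, β(α(4)) = β(5) = 4, β(α(5)) = β(3) = 2, β(α(6)) = β(8) = 3, β(α(7)) = β(1) = 6, β(α(8)) = β(7) = 7, β(α(9)) = β(6) = 9.
Hence αβ = [8 1 5 4 2 3 6 7 9].

8 1 5 4 2 3 6 7 9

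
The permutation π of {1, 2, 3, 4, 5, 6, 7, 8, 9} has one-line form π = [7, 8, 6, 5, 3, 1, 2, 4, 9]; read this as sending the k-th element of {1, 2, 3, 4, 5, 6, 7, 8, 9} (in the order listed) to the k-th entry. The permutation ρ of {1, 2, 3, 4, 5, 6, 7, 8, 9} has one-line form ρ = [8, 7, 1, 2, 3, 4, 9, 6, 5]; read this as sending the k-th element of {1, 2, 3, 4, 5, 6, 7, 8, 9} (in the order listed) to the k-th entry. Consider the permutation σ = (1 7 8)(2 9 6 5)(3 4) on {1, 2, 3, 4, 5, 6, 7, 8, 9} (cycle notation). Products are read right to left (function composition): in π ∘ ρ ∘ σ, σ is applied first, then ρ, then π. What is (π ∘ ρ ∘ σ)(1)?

9

Chase 1: σ(1) = 7; ρ(7) = 9; π(9) = 9. Hence (π ∘ ρ ∘ σ)(1) = 9.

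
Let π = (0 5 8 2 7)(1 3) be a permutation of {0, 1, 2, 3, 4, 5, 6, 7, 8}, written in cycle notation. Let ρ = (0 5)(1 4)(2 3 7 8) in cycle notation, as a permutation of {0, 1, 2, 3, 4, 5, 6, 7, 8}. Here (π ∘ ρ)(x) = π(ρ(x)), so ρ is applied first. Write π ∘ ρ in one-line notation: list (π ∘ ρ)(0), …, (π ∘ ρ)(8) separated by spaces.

For each element, apply ρ then π: 0 → 5 → 8; 1 → 4 → 4; 2 → 3 → 1; 3 → 7 → 0; 4 → 1 → 3; 5 → 0 → 5; 6 → 6 → 6; 7 → 8 → 2; 8 → 2 → 7.
Collecting the images, π ∘ ρ = [8 4 1 0 3 5 6 2 7].

8 4 1 0 3 5 6 2 7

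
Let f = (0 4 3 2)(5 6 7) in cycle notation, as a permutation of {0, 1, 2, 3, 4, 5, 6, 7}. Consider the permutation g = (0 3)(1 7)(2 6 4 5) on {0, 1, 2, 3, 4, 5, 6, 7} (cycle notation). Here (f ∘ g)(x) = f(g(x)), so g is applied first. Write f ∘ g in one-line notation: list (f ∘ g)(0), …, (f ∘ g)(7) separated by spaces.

2 5 7 4 6 0 3 1

(f ∘ g)(x) = f(g(x)). Computing each image: f(g(0)) = f(3) = 2, f(g(1)) = f(7) = 5, f(g(2)) = f(6) = 7, f(g(3)) = f(0) = 4, f(g(4)) = f(5) = 6, f(g(5)) = f(2) = 0, f(g(6)) = f(4) = 3, f(g(7)) = f(1) = 1.
Hence f ∘ g = [2 5 7 4 6 0 3 1].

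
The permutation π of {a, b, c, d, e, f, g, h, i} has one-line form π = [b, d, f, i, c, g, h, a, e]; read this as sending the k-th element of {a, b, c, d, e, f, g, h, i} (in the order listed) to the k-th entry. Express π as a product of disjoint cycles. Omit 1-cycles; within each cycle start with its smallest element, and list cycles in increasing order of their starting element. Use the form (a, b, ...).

Iterating π from a gives a → b → d → i → e → c → f → g → h → a; that is the 9-cycle (a, b, d, i, e, c, f, g, h).
Continuing from each remaining unvisited element yields (a, b, d, i, e, c, f, g, h).

(a, b, d, i, e, c, f, g, h)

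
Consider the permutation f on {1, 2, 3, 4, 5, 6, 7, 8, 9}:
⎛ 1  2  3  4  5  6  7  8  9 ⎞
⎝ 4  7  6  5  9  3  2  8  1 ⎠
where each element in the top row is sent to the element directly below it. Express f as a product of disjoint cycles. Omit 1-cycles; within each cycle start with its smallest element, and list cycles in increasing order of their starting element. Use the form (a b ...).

Iterating f from 1 gives 1 → 4 → 5 → 9 → 1; that is the 4-cycle (1 4 5 9).
Repeating from the next unused element and collecting all non-trivial cycles gives (1 4 5 9)(2 7)(3 6).

(1 4 5 9)(2 7)(3 6)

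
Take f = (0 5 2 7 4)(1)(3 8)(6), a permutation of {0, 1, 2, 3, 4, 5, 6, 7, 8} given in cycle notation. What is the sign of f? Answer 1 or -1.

The cycle lengths are 5, 2, 1, 1.
A cycle is odd iff its length is even; f has 1 even-length cycle, so sgn(f) = (−1)^1 and f is odd.

-1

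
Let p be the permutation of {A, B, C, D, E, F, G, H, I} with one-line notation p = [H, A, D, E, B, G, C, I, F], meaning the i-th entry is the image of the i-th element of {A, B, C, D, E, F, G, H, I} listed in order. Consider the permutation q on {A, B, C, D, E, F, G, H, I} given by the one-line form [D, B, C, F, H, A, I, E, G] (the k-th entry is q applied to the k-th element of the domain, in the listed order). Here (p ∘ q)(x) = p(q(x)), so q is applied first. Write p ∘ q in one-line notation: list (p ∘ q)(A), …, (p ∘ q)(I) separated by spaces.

(p ∘ q)(x) = p(q(x)). Computing each image: p(q(A)) = p(D) = E, p(q(B)) = p(B) = A, p(q(C)) = p(C) = D, p(q(D)) = p(F) = G, p(q(E)) = p(H) = I, p(q(F)) = p(A) = H, p(q(G)) = p(I) = F, p(q(H)) = p(E) = B, p(q(I)) = p(G) = C.
Hence p ∘ q = [E A D G I H F B C].

E A D G I H F B C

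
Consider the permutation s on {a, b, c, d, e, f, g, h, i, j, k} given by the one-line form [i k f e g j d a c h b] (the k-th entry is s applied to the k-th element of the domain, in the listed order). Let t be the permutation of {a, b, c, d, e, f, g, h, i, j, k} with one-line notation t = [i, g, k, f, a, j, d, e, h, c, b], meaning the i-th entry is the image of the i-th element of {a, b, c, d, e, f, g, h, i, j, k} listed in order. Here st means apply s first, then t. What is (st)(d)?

a

s(d) = e, then t(e) = a; composing gives (st)(d) = a.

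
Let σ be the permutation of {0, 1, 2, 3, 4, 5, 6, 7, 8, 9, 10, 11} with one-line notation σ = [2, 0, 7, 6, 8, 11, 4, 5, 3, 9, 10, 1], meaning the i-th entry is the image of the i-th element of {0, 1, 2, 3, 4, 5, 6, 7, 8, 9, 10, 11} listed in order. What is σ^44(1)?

2

Tracing 1 → 0 → … returns to 1 after 6 steps, so 1 lies in a 6-cycle (0 2 7 5 11 1).
On a 6-cycle, σ^6 is the identity, so σ^44 = σ^2 there (44 ≡ 2 mod 6).
Stepping 2 places around the cycle: 1 → 0 → 2.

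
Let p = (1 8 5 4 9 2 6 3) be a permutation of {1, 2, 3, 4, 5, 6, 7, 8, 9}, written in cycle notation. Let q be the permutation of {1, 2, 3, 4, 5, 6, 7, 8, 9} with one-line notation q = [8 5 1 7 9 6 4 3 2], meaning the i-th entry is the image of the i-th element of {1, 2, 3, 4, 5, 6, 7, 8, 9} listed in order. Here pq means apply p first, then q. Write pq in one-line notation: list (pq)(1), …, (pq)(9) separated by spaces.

(pq)(x) = q(p(x)). Computing each image: q(p(1)) = q(8) = 3, q(p(2)) = q(6) = 6, q(p(3)) = q(1) = 8, q(p(4)) = q(9) = 2, q(p(5)) = q(4) = 7, q(p(6)) = q(3) = 1, q(p(7)) = q(7) = 4, q(p(8)) = q(5) = 9, q(p(9)) = q(2) = 5.
Hence pq = [3 6 8 2 7 1 4 9 5].

3 6 8 2 7 1 4 9 5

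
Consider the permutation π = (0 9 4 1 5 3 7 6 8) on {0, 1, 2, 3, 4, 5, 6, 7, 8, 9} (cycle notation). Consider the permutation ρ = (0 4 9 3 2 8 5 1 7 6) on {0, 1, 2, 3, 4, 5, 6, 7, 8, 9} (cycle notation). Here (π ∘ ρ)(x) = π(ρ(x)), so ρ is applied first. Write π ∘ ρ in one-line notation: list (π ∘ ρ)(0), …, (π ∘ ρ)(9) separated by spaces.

1 6 0 2 4 5 9 8 3 7

For each element, apply ρ then π: 0 → 4 → 1; 1 → 7 → 6; 2 → 8 → 0; 3 → 2 → 2; 4 → 9 → 4; 5 → 1 → 5; 6 → 0 → 9; 7 → 6 → 8; 8 → 5 → 3; 9 → 3 → 7.
So π ∘ ρ in one-line form is 1 6 0 2 4 5 9 8 3 7.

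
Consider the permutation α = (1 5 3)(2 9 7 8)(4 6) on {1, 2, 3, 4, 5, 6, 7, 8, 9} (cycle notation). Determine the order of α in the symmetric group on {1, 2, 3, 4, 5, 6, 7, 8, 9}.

12

The cycle type of α is (4, 3, 2).
The order of α is the least common multiple of its cycle lengths: lcm(4, 3, 2) = 12.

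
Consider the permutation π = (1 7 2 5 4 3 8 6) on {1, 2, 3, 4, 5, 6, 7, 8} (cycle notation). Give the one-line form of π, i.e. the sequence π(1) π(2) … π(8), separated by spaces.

Each element maps to the next entry in its cycle (wrapping to the front): 1→7, 2→5, 3→8, 4→3, 5→4, 6→1, 7→2, 8→6.
So the one-line form is 7 5 8 3 4 1 2 6.

7 5 8 3 4 1 2 6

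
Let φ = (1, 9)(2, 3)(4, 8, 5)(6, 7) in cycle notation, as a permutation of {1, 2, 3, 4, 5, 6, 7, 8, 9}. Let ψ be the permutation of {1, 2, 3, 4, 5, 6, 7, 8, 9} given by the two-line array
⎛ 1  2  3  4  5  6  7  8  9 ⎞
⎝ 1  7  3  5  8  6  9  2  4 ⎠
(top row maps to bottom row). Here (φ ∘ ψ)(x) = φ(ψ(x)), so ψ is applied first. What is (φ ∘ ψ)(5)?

(φ ∘ ψ)(5) = φ(ψ(5)). ψ(5) = 8, then φ(8) = 5. So (φ ∘ ψ)(5) = 5.

5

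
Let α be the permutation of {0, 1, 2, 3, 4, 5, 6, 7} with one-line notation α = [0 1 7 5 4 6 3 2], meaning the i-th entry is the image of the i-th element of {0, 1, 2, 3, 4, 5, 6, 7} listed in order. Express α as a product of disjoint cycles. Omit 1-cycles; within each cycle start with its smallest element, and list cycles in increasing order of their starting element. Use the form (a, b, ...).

(2, 7)(3, 5, 6)

Start at 2 and follow images: 2 → 7 → 2, giving the cycle (2, 7).
Repeating from the next unused element and collecting all non-trivial cycles gives (2, 7)(3, 5, 6).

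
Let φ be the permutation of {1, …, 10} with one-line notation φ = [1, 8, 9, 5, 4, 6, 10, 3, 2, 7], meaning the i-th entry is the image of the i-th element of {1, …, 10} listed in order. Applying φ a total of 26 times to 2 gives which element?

Tracing 2 → 8 → … returns to 2 after 4 steps, so 2 lies in a 4-cycle (2, 8, 3, 9).
Since the cycle has length 4, φ^26 acts on it the same as φ^2 (26 mod 4 = 2).
Advancing 2 steps from 2: 2 → 8 → 3.

3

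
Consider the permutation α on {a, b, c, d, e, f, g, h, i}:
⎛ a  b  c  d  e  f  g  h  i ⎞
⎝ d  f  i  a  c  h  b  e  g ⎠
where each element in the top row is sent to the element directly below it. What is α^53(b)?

c

Tracing b → f → … returns to b after 7 steps, so b lies in a 7-cycle (b f h e c i g).
Powers repeat with period 7 on this cycle, and 53 mod 7 = 4, so α^53(b) = α^4(b).
Advancing 4 steps from b: b → f → h → e → c.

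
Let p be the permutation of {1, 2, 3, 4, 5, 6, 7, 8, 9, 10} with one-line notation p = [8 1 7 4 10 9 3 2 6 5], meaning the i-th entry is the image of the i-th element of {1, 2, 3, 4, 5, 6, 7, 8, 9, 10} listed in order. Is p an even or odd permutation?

In disjoint-cycle form the cycle lengths are 3, 2, 2, 2, 1.
A cycle of length ℓ contributes ℓ−1 transpositions, so p is a product of 2 + 1 + 1 + 1 = 5 transpositions — odd.

odd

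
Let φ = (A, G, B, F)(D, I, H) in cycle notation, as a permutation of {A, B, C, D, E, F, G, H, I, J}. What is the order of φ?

12

The cycle type of φ is (4, 3, 1, 1, 1).
The order is lcm(4, 3) = 12.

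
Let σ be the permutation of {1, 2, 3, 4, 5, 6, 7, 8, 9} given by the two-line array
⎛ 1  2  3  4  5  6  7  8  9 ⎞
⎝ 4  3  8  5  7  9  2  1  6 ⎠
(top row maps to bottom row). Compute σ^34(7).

Tracing 7 → 2 → … returns to 7 after 7 steps, so 7 lies in a 7-cycle (1, 4, 5, 7, 2, 3, 8).
Since the cycle has length 7, σ^34 acts on it the same as σ^6 (34 mod 7 = 6).
Stepping 6 places around the cycle: 7 → 2 → 3 → 8 → 1 → 4 → 5.

5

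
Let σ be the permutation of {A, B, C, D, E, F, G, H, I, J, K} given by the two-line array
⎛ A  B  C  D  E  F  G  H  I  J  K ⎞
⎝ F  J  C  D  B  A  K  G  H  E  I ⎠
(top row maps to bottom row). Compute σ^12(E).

E

Tracing E → B → … returns to E after 3 steps, so E lies in a 3-cycle (B J E).
Powers repeat with period 3 on this cycle, and 12 mod 3 = 0, so σ^12(E) = σ^0(E).
So σ^12(E) = E.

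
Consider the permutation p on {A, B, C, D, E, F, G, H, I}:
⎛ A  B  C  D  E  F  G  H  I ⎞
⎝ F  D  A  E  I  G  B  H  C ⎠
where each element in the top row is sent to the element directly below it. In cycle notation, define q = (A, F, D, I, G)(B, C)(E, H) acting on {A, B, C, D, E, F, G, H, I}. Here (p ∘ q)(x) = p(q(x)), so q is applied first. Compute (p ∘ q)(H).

(p ∘ q)(H) = p(q(H)). q(H) = E, then p(E) = I. So (p ∘ q)(H) = I.

I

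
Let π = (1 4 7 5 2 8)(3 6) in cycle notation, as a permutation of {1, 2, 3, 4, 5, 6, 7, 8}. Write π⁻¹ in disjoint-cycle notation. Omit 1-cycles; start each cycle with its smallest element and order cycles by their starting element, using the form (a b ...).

If π sends a → b within a cycle, π⁻¹ sends b → a; equivalently, reverse each cycle.
Reversing each cycle of π and rotating so the smallest element leads gives (1 8 2 5 7 4)(3 6).

(1 8 2 5 7 4)(3 6)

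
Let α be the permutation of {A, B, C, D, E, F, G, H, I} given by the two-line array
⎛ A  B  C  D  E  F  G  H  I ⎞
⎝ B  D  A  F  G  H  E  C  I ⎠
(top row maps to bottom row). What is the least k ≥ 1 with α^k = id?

6

Decomposing into disjoint cycles gives cycle lengths 6, 2, 1.
The order is lcm(6, 2) = 6.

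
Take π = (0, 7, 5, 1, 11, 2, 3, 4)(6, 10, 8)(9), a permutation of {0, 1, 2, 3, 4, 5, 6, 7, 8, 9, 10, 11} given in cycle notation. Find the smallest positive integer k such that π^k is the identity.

The cycle type of π is (8, 3, 1).
Since disjoint cycles commute, ord(π) = lcm(8, 3) = 24.

24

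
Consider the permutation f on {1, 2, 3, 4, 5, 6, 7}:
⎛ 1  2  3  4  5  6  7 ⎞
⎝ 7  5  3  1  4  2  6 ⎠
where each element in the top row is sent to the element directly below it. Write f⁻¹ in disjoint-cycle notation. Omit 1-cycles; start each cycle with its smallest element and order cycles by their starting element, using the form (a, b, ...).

First write f in disjoint cycles: (1, 7, 6, 2, 5, 4).
The inverse reverses every cycle; in canonical form, f⁻¹ = (1, 4, 5, 2, 6, 7).

(1, 4, 5, 2, 6, 7)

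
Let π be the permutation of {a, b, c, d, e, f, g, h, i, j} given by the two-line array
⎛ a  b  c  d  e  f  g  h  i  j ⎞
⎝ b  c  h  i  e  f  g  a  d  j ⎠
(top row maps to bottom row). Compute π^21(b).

c

Tracing b → c → … returns to b after 4 steps, so b lies in a 4-cycle (a, b, c, h).
Since the cycle has length 4, π^21 acts on it the same as π^1 (21 mod 4 = 1).
Stepping 1 place around the cycle: b → c.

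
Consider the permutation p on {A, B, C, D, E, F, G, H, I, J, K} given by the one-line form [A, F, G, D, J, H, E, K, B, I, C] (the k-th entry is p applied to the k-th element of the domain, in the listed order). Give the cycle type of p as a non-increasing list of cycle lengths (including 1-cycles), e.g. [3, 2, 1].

[9, 1, 1]

The disjoint cycles are (A)(B, F, H, K, C, G, E, J, I)(D), with lengths 9, 1, 1 in non-increasing order.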